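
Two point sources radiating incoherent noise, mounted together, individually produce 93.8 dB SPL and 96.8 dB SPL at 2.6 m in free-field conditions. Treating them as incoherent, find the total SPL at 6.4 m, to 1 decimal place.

Combined at 2.6 m: 10·log₁₀(10^(93.8/10)+10^(96.8/10)) = 98.56 dB SPL.
Then apply −20·log₁₀(6.4/2.6) = -7.82 dB → 90.7 dB SPL.

90.7 dB SPL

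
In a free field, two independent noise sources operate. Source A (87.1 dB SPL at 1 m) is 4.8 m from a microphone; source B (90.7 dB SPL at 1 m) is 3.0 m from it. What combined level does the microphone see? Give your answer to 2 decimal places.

81.84 dB SPL

At the listener: L_A = 87.1 − 20·log₁₀(4.8) = 73.475 dB; L_B = 90.7 − 20·log₁₀(3.0) = 81.158 dB.
Combined: 10·log₁₀(10^(73.475/10)+10^(81.158/10)) = 81.84 dB SPL.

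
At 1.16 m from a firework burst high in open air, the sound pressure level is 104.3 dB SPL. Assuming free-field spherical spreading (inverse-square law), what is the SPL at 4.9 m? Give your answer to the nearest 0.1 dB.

Free-field point source: level drops by 20·log₁₀ of the distance ratio.
ΔL = −20·log₁₀(4.9/1.16) = -12.51 dB, so L₂ = 104.3 + (-12.51) = 91.8 dB SPL.

91.8 dB SPL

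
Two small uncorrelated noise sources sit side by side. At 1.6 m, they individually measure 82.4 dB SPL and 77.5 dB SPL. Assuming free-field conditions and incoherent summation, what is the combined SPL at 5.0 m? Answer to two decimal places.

Combined at 1.6 m: 10·log₁₀(10^(82.4/10)+10^(77.5/10)) = 83.618 dB SPL.
Then apply −20·log₁₀(5.0/1.6) = -9.897 dB → 73.72 dB SPL.

73.72 dB SPL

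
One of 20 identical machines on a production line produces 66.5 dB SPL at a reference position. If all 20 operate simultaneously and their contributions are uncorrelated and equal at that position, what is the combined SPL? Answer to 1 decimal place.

20 equal incoherent sources raise the level by 10·log₁₀(20) = 13.01 dB.
L_total = 66.5 + 13.01 = 79.5 dB SPL.

79.5 dB SPL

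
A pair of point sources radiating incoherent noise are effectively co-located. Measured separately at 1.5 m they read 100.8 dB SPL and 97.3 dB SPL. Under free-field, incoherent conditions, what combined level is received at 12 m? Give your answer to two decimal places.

84.34 dB SPL

Combined at 1.5 m: 10·log₁₀(10^(100.8/10)+10^(97.3/10)) = 102.404 dB SPL.
Then apply −20·log₁₀(12/1.5) = -18.062 dB → 84.34 dB SPL.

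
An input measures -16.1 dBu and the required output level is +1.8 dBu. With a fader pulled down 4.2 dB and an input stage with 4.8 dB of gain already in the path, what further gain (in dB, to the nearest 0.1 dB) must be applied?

The required make-up gain is the shortfall in the dB sum.
G = +1.8 − (-16.1) + 4.2 − 4.8 = 17.3 dB.

17.3 dB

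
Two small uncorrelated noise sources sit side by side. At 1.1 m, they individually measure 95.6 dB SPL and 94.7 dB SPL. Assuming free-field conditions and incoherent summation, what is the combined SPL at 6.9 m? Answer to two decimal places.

Combined at 1.1 m: 10·log₁₀(10^(95.6/10)+10^(94.7/10)) = 98.184 dB SPL.
Then apply −20·log₁₀(6.9/1.1) = -15.949 dB → 82.23 dB SPL.

82.23 dB SPL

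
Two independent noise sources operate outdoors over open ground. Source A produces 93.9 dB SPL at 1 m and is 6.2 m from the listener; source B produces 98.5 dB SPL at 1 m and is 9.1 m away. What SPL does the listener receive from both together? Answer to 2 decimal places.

81.74 dB SPL

At the listener: L_A = 93.9 − 20·log₁₀(6.2) = 78.052 dB; L_B = 98.5 − 20·log₁₀(9.1) = 79.319 dB.
Combined: 10·log₁₀(10^(78.052/10)+10^(79.319/10)) = 81.74 dB SPL.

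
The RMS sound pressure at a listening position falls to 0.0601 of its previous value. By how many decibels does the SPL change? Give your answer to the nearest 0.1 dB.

Sound pressure is an amplitude quantity: ΔL = 20·log₁₀(p₂/p₁).
20·log₁₀(0.0601) = -24.4 dB.

-24.4 dB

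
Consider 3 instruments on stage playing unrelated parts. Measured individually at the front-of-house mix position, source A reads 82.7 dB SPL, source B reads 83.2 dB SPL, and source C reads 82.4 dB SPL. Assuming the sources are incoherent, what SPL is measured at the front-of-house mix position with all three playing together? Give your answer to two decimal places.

Add the sources as powers (linear), then convert back to dB:
L_total = 10·log₁₀(10^(82.7/10) + 10^(83.2/10) + 10^(82.4/10)) = 10·log₁₀(568900000) = 87.55 dB SPL.

87.55 dB SPL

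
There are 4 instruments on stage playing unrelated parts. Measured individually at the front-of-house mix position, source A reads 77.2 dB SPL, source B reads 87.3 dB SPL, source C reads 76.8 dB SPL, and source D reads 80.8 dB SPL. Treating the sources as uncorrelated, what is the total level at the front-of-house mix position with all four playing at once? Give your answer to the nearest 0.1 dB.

Add the sources as powers (linear), then convert back to dB:
L_total = 10·log₁₀(10^(77.2/10) + 10^(87.3/10) + 10^(76.8/10) + 10^(80.8/10)) = 10·log₁₀(757600000) = 88.8 dB SPL.

88.8 dB SPL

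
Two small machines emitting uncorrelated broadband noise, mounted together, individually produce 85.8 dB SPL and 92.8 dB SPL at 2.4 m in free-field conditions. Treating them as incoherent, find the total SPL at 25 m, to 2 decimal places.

73.24 dB SPL

Combined at 2.4 m: 10·log₁₀(10^(85.8/10)+10^(92.8/10)) = 93.590 dB SPL.
Then apply −20·log₁₀(25/2.4) = -20.355 dB → 73.24 dB SPL.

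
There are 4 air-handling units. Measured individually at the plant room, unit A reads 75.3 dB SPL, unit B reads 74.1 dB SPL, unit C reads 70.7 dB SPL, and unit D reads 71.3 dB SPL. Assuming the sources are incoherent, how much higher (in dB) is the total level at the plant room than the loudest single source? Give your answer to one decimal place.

4.0 dB

Uncorrelated sources add in intensity (power), not in dB.
L_total = 10·log₁₀(10^(75.3/10) + 10^(74.1/10) + 10^(70.7/10) + 10^(71.3/10)) = 79.29 dB SPL.
Excess over the loudest (75.3 dB): 79.29 − 75.3 = 4.0 dB.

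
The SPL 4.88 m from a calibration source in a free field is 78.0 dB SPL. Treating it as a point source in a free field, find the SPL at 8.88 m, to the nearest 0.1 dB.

Free-field point source: level drops by 20·log₁₀ of the distance ratio.
ΔL = −20·log₁₀(8.88/4.88) = -5.20 dB, so L₂ = 78.0 + (-5.20) = 72.8 dB SPL.

72.8 dB SPL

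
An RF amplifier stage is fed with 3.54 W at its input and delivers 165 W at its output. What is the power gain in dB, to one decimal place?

16.7 dB

Power ratio → dB uses the 10·log₁₀ form:
10·log₁₀(165/3.54) = 10·log₁₀(46.61) = 16.7 dB.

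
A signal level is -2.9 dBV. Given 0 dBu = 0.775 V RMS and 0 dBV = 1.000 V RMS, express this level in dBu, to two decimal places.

-0.69 dBu

The offset between the scales is 20·log₁₀(0.775/1.000) = −2.214 dB.
So dBu = -2.9 + 2.214 = -0.69 dBu.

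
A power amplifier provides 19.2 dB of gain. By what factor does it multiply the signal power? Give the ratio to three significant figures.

83.2

Power ratio = 10^(dB/10).
10^(19.2/10) = 10^(1.920) = 83.2.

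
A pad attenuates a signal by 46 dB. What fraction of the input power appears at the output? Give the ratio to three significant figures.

0.0000251

Power ratio = 10^(dB/10).
10^(-46/10) = 10^(-4.600) = 0.0000251.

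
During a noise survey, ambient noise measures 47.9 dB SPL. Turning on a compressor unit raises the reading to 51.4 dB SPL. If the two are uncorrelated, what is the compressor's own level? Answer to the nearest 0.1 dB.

48.8 dB SPL

Subtract intensities: L_src = 10·log₁₀(10^(L_total/10) − 10^(L_bg/10)).
L_src = 10·log₁₀(10^(51.4/10) − 10^(47.9/10)) = 10·log₁₀(76380) = 48.8 dB SPL.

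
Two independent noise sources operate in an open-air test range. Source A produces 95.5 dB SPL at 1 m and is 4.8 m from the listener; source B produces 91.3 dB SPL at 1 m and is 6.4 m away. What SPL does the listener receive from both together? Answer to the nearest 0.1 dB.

82.7 dB SPL

At the listener: L_A = 95.5 − 20·log₁₀(4.8) = 81.88 dB; L_B = 91.3 − 20·log₁₀(6.4) = 75.18 dB.
Combined: 10·log₁₀(10^(81.88/10)+10^(75.18/10)) = 82.7 dB SPL.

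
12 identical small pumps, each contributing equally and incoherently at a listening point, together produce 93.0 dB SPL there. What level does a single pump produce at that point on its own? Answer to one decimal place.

82.2 dB SPL

12 equal incoherent sources add 10·log₁₀(12) = 10.79 dB over one source.
L_one = 93.0 − 10.79 = 82.2 dB SPL.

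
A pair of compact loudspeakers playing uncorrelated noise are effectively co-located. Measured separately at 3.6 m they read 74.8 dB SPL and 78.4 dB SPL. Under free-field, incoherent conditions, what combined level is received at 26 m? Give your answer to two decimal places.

Combined at 3.6 m: 10·log₁₀(10^(74.8/10)+10^(78.4/10)) = 79.973 dB SPL.
Then apply −20·log₁₀(26/3.6) = -17.173 dB → 62.80 dB SPL.

62.80 dB SPL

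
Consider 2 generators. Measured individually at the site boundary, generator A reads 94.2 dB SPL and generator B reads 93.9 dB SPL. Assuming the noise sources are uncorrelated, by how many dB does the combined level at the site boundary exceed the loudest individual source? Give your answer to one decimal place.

2.9 dB

Uncorrelated sources add in intensity (power), not in dB.
L_total = 10·log₁₀(10^(94.2/10) + 10^(93.9/10)) = 97.06 dB SPL.
Excess over the loudest (94.2 dB): 97.06 − 94.2 = 2.9 dB.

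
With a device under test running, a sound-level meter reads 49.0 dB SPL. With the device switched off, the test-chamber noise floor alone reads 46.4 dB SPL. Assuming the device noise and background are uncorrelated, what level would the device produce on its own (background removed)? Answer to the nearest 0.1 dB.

45.5 dB SPL

Remove the background by subtracting linear intensities:
L_src = 10·log₁₀(10^(49.0/10) − 10^(46.4/10)) = 10·log₁₀(35780) = 45.5 dB SPL.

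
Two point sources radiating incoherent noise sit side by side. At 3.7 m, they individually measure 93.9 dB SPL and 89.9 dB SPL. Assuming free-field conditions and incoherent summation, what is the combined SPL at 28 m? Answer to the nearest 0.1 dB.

77.8 dB SPL

Combined at 3.7 m: 10·log₁₀(10^(93.9/10)+10^(89.9/10)) = 95.36 dB SPL.
Then apply −20·log₁₀(28/3.7) = -17.58 dB → 77.8 dB SPL.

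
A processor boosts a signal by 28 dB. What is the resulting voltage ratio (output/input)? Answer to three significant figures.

Voltage ratio = 10^(dB/20).
10^(28/20) = 10^(1.400) = 25.1.

25.1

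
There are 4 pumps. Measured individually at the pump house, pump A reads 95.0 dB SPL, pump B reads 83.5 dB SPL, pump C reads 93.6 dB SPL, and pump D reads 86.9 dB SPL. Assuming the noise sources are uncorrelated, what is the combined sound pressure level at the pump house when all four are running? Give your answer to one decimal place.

Add the sources as powers (linear), then convert back to dB:
L_total = 10·log₁₀(10^(95.0/10) + 10^(83.5/10) + 10^(93.6/10) + 10^(86.9/10)) = 10·log₁₀(6167000000) = 97.9 dB SPL.

97.9 dB SPL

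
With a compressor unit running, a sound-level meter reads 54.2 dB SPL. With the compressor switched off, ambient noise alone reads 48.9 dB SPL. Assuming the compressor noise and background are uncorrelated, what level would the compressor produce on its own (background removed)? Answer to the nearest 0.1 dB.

Subtract intensities: L_src = 10·log₁₀(10^(L_total/10) − 10^(L_bg/10)).
L_src = 10·log₁₀(10^(54.2/10) − 10^(48.9/10)) = 10·log₁₀(185400) = 52.7 dB SPL.

52.7 dB SPL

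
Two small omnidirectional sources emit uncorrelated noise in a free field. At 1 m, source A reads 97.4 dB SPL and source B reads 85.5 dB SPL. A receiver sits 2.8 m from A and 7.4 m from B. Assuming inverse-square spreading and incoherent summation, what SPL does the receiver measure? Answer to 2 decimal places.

At the listener: L_A = 97.4 − 20·log₁₀(2.8) = 88.457 dB; L_B = 85.5 − 20·log₁₀(7.4) = 68.115 dB.
Combined: 10·log₁₀(10^(88.457/10)+10^(68.115/10)) = 88.50 dB SPL.

88.50 dB SPL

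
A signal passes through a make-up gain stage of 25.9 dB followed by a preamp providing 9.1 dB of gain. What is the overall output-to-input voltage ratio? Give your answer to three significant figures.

56.2

Net gain = 25.9 + 9.1 = 35.0 dB.
Voltage ratio = 10^(35.0/20) = 56.2.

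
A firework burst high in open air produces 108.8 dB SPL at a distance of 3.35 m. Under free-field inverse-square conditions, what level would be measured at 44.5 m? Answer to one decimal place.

86.3 dB SPL

Inverse-square spreading gives ΔL = −20·log₁₀(d₂/d₁).
ΔL = −20·log₁₀(44.5/3.35) = -22.47 dB, so L₂ = 108.8 + (-22.47) = 86.3 dB SPL.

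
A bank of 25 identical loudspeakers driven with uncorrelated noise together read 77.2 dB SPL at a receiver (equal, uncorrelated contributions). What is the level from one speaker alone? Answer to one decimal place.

63.2 dB SPL

25 equal incoherent sources add 10·log₁₀(25) = 13.98 dB over one source.
L_one = 77.2 − 13.98 = 63.2 dB SPL.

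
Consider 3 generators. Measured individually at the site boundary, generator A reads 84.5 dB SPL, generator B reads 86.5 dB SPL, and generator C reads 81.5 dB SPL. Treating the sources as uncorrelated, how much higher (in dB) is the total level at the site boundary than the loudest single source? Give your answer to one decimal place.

Add the sources as powers (linear), then convert back to dB:
L_total = 10·log₁₀(10^(84.5/10) + 10^(86.5/10) + 10^(81.5/10)) = 89.39 dB SPL.
Excess over the loudest (86.5 dB): 89.39 − 86.5 = 2.9 dB.

2.9 dB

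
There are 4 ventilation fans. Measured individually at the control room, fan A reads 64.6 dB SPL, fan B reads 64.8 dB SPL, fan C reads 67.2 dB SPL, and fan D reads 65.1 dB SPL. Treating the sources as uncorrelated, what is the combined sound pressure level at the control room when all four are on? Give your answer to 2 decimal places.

Incoherent sources sum as intensities:
L_total = 10·log₁₀(10^(64.6/10) + 10^(64.8/10) + 10^(67.2/10) + 10^(65.1/10)) = 10·log₁₀(14390000) = 71.58 dB SPL.

71.58 dB SPL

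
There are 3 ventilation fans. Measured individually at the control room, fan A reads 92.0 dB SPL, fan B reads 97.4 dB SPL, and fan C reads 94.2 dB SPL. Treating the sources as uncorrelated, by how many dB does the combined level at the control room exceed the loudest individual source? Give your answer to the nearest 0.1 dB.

2.5 dB

Add the sources as powers (linear), then convert back to dB:
L_total = 10·log₁₀(10^(92.0/10) + 10^(97.4/10) + 10^(94.2/10)) = 99.87 dB SPL.
Excess over the loudest (97.4 dB): 99.87 − 97.4 = 2.5 dB.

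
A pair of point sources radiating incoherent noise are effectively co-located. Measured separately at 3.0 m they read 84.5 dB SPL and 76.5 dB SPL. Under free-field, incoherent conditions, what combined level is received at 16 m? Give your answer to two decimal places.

70.60 dB SPL

Combined at 3.0 m: 10·log₁₀(10^(84.5/10)+10^(76.5/10)) = 85.139 dB SPL.
Then apply −20·log₁₀(16/3.0) = -14.540 dB → 70.60 dB SPL.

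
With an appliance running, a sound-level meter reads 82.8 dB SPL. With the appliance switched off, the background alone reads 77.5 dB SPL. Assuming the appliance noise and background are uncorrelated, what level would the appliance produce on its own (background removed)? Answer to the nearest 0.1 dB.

Subtract intensities: L_src = 10·log₁₀(10^(L_total/10) − 10^(L_bg/10)).
L_src = 10·log₁₀(10^(82.8/10) − 10^(77.5/10)) = 10·log₁₀(134300000) = 81.3 dB SPL.

81.3 dB SPL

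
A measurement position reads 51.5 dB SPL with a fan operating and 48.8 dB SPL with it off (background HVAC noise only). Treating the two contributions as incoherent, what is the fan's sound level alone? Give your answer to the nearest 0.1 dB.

Subtract intensities: L_src = 10·log₁₀(10^(L_total/10) − 10^(L_bg/10)).
L_src = 10·log₁₀(10^(51.5/10) − 10^(48.8/10)) = 10·log₁₀(65400) = 48.2 dB SPL.

48.2 dB SPL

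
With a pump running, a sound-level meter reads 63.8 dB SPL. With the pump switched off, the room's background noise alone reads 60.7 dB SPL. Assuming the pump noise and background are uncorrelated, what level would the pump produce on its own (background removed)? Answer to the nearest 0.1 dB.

Remove the background by subtracting linear intensities:
L_src = 10·log₁₀(10^(63.8/10) − 10^(60.7/10)) = 10·log₁₀(1224000) = 60.9 dB SPL.

60.9 dB SPL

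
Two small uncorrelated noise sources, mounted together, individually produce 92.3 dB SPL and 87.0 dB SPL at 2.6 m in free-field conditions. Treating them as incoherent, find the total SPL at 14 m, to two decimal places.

78.80 dB SPL

Combined at 2.6 m: 10·log₁₀(10^(92.3/10)+10^(87.0/10)) = 93.423 dB SPL.
Then apply −20·log₁₀(14/2.6) = -14.623 dB → 78.80 dB SPL.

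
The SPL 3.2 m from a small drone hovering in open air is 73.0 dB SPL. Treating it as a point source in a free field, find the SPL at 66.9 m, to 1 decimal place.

46.6 dB SPL

Inverse-square spreading gives ΔL = −20·log₁₀(d₂/d₁).
ΔL = −20·log₁₀(66.9/3.2) = -26.41 dB, so L₂ = 73.0 + (-26.41) = 46.6 dB SPL.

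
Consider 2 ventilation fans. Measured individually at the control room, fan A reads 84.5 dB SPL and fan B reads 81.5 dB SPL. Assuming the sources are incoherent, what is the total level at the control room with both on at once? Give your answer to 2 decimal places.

Add the sources as powers (linear), then convert back to dB:
L_total = 10·log₁₀(10^(84.5/10) + 10^(81.5/10)) = 10·log₁₀(423100000) = 86.26 dB SPL.

86.26 dB SPL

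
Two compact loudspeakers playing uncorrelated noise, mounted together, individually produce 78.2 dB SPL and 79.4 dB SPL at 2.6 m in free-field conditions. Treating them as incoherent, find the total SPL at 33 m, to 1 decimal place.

Combined at 2.6 m: 10·log₁₀(10^(78.2/10)+10^(79.4/10)) = 81.85 dB SPL.
Then apply −20·log₁₀(33/2.6) = -22.07 dB → 59.8 dB SPL.

59.8 dB SPL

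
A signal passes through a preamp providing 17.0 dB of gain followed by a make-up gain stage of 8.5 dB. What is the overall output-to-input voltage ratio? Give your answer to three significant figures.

Net gain = 17.0 + 8.5 = 25.5 dB.
Voltage ratio = 10^(25.5/20) = 18.8.

18.8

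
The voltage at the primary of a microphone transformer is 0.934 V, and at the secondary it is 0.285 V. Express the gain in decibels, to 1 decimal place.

Voltage is an amplitude quantity, so gain = 20·log₁₀(V_out/V_in).
20·log₁₀(0.285/0.934) = 20·log₁₀(0.3051) = -10.3 dB.

-10.3 dB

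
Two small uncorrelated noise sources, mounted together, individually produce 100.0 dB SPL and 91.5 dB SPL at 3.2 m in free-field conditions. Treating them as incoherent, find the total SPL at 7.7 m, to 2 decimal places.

92.95 dB SPL

Combined at 3.2 m: 10·log₁₀(10^(100.0/10)+10^(91.5/10)) = 100.574 dB SPL.
Then apply −20·log₁₀(7.7/3.2) = -7.627 dB → 92.95 dB SPL.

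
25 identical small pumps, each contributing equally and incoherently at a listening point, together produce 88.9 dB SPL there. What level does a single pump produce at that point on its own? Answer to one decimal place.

74.9 dB SPL

25 equal incoherent sources add 10·log₁₀(25) = 13.98 dB over one source.
L_one = 88.9 − 13.98 = 74.9 dB SPL.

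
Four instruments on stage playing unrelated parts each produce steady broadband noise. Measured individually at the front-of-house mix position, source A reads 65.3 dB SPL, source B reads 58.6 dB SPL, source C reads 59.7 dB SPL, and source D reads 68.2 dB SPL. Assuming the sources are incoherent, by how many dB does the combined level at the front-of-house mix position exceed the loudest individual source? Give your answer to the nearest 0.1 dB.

2.5 dB

Uncorrelated sources add in intensity (power), not in dB.
L_total = 10·log₁₀(10^(65.3/10) + 10^(58.6/10) + 10^(59.7/10) + 10^(68.2/10)) = 70.66 dB SPL.
Excess over the loudest (68.2 dB): 70.66 − 68.2 = 2.5 dB.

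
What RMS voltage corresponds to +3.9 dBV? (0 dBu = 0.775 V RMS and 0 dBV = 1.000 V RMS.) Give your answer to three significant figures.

1.57 V

V = 1.000 V × 10^(+3.9/20).
= 1.000 × 1.567 = 1.57 V.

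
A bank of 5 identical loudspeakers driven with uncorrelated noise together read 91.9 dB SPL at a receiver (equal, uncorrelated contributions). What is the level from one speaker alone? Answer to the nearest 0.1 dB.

5 equal incoherent sources add 10·log₁₀(5) = 6.99 dB over one source.
L_one = 91.9 − 6.99 = 84.9 dB SPL.

84.9 dB SPL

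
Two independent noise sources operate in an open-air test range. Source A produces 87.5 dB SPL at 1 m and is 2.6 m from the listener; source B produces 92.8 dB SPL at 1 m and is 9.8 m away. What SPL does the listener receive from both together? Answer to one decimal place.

80.1 dB SPL

At the listener: L_A = 87.5 − 20·log₁₀(2.6) = 79.20 dB; L_B = 92.8 − 20·log₁₀(9.8) = 72.98 dB.
Combined: 10·log₁₀(10^(79.20/10)+10^(72.98/10)) = 80.1 dB SPL.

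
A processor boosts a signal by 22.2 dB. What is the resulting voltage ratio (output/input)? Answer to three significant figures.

Voltage ratio = 10^(dB/20).
10^(22.2/20) = 10^(1.110) = 12.9.

12.9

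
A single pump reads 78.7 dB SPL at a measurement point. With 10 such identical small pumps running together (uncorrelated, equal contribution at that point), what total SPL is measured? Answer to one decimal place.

88.7 dB SPL

10 equal incoherent sources raise the level by 10·log₁₀(10) = 10.00 dB.
L_total = 78.7 + 10.00 = 88.7 dB SPL.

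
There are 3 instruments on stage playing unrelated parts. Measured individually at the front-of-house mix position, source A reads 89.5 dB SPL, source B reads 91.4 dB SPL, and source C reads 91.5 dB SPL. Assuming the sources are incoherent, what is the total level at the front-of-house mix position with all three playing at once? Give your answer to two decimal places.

95.66 dB SPL

Incoherent sources sum as intensities:
L_total = 10·log₁₀(10^(89.5/10) + 10^(91.4/10) + 10^(91.5/10)) = 10·log₁₀(3684000000) = 95.66 dB SPL.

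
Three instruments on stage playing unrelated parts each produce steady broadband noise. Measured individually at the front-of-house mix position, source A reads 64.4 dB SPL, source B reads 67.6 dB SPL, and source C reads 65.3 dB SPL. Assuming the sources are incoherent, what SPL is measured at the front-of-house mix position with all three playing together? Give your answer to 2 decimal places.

Incoherent sources sum as intensities:
L_total = 10·log₁₀(10^(64.4/10) + 10^(67.6/10) + 10^(65.3/10)) = 10·log₁₀(11900000) = 70.75 dB SPL.

70.75 dB SPL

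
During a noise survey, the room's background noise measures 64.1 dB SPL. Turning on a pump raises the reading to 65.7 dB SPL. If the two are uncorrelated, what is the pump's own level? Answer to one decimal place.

Background correction is a power subtraction:
L_src = 10·log₁₀(10^(65.7/10) − 10^(64.1/10)) = 10·log₁₀(1145000) = 60.6 dB SPL.

60.6 dB SPL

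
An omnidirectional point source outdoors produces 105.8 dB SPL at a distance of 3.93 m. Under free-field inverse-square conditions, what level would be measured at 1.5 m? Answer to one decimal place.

Free-field point source: level drops by 20·log₁₀ of the distance ratio.
ΔL = −20·log₁₀(1.5/3.93) = 8.37 dB, so L₂ = 105.8 + (8.37) = 114.2 dB SPL.

114.2 dB SPL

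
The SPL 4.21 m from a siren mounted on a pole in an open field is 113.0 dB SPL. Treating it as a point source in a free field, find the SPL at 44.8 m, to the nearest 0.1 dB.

For a point source in a free field, ΔL = −20·log₁₀(d₂/d₁).
ΔL = −20·log₁₀(44.8/4.21) = -20.54 dB, so L₂ = 113.0 + (-20.54) = 92.5 dB SPL.

92.5 dB SPL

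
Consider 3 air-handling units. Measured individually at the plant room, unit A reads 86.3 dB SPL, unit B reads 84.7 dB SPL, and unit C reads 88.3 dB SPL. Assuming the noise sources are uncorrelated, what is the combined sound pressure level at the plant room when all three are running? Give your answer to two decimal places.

91.45 dB SPL

Uncorrelated sources add in intensity (power), not in dB.
L_total = 10·log₁₀(10^(86.3/10) + 10^(84.7/10) + 10^(88.3/10)) = 10·log₁₀(1398000000) = 91.45 dB SPL.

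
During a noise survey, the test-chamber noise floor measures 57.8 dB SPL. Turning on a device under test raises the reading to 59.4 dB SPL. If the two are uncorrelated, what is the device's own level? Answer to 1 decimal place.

Remove the background by subtracting linear intensities:
L_src = 10·log₁₀(10^(59.4/10) − 10^(57.8/10)) = 10·log₁₀(268400) = 54.3 dB SPL.

54.3 dB SPL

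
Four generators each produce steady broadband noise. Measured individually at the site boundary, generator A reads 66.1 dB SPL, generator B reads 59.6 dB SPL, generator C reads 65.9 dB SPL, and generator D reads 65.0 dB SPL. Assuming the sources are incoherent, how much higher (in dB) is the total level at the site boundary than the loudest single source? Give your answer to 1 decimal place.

4.7 dB

Uncorrelated sources add in intensity (power), not in dB.
L_total = 10·log₁₀(10^(66.1/10) + 10^(59.6/10) + 10^(65.9/10) + 10^(65.0/10)) = 70.81 dB SPL.
Excess over the loudest (66.1 dB): 70.81 − 66.1 = 4.7 dB.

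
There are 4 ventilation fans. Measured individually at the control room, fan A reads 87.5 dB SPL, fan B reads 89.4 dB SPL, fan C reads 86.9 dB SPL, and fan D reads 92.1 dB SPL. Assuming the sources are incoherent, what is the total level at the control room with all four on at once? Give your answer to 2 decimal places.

Add the sources as powers (linear), then convert back to dB:
L_total = 10·log₁₀(10^(87.5/10) + 10^(89.4/10) + 10^(86.9/10) + 10^(92.1/10)) = 10·log₁₀(3545000000) = 95.50 dB SPL.

95.50 dB SPL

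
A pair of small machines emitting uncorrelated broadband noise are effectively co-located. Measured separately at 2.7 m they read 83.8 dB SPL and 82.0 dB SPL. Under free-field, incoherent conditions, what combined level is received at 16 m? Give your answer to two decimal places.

70.55 dB SPL

Combined at 2.7 m: 10·log₁₀(10^(83.8/10)+10^(82.0/10)) = 86.003 dB SPL.
Then apply −20·log₁₀(16/2.7) = -15.455 dB → 70.55 dB SPL.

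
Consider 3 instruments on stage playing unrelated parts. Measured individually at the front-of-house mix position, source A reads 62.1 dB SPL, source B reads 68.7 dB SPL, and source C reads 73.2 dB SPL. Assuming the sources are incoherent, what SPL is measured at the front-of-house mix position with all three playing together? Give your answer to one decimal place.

74.8 dB SPL

Uncorrelated sources add in intensity (power), not in dB.
L_total = 10·log₁₀(10^(62.1/10) + 10^(68.7/10) + 10^(73.2/10)) = 10·log₁₀(29930000) = 74.8 dB SPL.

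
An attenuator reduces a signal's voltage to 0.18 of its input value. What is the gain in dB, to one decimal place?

-14.9 dB

Voltage is an amplitude quantity, so gain = 20·log₁₀(V_out/V_in).
20·log₁₀(0.18) = -14.9 dB.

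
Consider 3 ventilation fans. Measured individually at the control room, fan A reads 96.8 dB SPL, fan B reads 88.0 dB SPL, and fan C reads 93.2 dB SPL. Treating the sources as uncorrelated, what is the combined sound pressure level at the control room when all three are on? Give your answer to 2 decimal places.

98.75 dB SPL

Add the sources as powers (linear), then convert back to dB:
L_total = 10·log₁₀(10^(96.8/10) + 10^(88.0/10) + 10^(93.2/10)) = 10·log₁₀(7507000000) = 98.75 dB SPL.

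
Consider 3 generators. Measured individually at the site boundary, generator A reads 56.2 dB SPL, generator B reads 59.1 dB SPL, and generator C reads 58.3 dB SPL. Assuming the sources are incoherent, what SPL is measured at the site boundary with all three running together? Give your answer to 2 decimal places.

62.80 dB SPL

Add the sources as powers (linear), then convert back to dB:
L_total = 10·log₁₀(10^(56.2/10) + 10^(59.1/10) + 10^(58.3/10)) = 10·log₁₀(1906000) = 62.80 dB SPL.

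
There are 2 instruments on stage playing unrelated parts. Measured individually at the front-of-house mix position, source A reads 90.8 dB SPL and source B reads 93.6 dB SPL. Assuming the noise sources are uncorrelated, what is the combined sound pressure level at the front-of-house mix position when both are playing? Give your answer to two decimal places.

95.43 dB SPL

Incoherent sources sum as intensities:
L_total = 10·log₁₀(10^(90.8/10) + 10^(93.6/10)) = 10·log₁₀(3493000000) = 95.43 dB SPL.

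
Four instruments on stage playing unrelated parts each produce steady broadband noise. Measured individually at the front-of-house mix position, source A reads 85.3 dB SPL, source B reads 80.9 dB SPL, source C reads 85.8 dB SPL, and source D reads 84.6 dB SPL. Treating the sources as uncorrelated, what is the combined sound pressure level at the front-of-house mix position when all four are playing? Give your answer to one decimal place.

Add the sources as powers (linear), then convert back to dB:
L_total = 10·log₁₀(10^(85.3/10) + 10^(80.9/10) + 10^(85.8/10) + 10^(84.6/10)) = 10·log₁₀(1130000000) = 90.5 dB SPL.

90.5 dB SPL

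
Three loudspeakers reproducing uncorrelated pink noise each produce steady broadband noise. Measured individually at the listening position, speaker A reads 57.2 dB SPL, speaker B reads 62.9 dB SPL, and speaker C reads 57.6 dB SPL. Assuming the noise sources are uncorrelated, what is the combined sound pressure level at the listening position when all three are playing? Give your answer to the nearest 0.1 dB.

64.8 dB SPL

Add the sources as powers (linear), then convert back to dB:
L_total = 10·log₁₀(10^(57.2/10) + 10^(62.9/10) + 10^(57.6/10)) = 10·log₁₀(3050000) = 64.8 dB SPL.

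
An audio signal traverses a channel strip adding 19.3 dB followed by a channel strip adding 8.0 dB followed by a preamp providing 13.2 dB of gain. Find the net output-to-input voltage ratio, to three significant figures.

106

Net gain = 19.3 + 8.0 + 13.2 = 40.5 dB.
Voltage ratio = 10^(40.5/20) = 106.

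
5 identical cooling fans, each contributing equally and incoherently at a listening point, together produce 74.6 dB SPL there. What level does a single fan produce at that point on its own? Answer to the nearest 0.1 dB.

67.6 dB SPL

5 equal incoherent sources add 10·log₁₀(5) = 6.99 dB over one source.
L_one = 74.6 − 6.99 = 67.6 dB SPL.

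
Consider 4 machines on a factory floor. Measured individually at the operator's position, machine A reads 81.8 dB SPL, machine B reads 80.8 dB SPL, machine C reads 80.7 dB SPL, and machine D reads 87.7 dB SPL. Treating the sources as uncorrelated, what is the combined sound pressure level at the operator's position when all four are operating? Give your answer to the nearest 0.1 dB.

Add the sources as powers (linear), then convert back to dB:
L_total = 10·log₁₀(10^(81.8/10) + 10^(80.8/10) + 10^(80.7/10) + 10^(87.7/10)) = 10·log₁₀(977900000) = 89.9 dB SPL.

89.9 dB SPL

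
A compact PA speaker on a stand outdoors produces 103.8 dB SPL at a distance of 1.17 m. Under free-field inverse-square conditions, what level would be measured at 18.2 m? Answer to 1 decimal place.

Free-field point source: level drops by 20·log₁₀ of the distance ratio.
ΔL = −20·log₁₀(18.2/1.17) = -23.84 dB, so L₂ = 103.8 + (-23.84) = 80.0 dB SPL.

80.0 dB SPL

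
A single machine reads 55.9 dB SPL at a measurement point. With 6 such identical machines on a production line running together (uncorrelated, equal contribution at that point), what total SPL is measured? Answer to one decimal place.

6 equal incoherent sources raise the level by 10·log₁₀(6) = 7.78 dB.
L_total = 55.9 + 7.78 = 63.7 dB SPL.

63.7 dB SPL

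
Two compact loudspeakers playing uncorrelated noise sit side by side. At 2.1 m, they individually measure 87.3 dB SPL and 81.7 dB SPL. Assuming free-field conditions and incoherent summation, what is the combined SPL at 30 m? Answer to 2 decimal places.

Combined at 2.1 m: 10·log₁₀(10^(87.3/10)+10^(81.7/10)) = 88.357 dB SPL.
Then apply −20·log₁₀(30/2.1) = -23.098 dB → 65.26 dB SPL.

65.26 dB SPL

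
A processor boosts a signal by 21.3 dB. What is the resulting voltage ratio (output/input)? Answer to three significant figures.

11.6

Voltage ratio = 10^(dB/20).
10^(21.3/20) = 10^(1.065) = 11.6.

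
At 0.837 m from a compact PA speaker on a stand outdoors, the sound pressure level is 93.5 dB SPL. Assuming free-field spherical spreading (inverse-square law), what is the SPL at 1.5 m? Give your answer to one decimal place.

Free-field point source: level drops by 20·log₁₀ of the distance ratio.
ΔL = −20·log₁₀(1.5/0.837) = -5.07 dB, so L₂ = 93.5 + (-5.07) = 88.4 dB SPL.

88.4 dB SPL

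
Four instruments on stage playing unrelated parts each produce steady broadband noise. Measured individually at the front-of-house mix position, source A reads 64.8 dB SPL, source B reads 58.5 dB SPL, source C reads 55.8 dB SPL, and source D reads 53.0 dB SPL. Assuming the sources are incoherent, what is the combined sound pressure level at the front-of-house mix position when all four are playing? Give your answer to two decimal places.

Add the sources as powers (linear), then convert back to dB:
L_total = 10·log₁₀(10^(64.8/10) + 10^(58.5/10) + 10^(55.8/10) + 10^(53.0/10)) = 10·log₁₀(4308000) = 66.34 dB SPL.

66.34 dB SPL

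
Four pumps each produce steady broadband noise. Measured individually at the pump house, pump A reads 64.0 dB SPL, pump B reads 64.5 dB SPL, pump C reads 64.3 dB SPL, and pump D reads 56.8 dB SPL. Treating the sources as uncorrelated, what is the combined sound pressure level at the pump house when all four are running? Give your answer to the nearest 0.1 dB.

Uncorrelated sources add in intensity (power), not in dB.
L_total = 10·log₁₀(10^(64.0/10) + 10^(64.5/10) + 10^(64.3/10) + 10^(56.8/10)) = 10·log₁₀(8500000) = 69.3 dB SPL.

69.3 dB SPL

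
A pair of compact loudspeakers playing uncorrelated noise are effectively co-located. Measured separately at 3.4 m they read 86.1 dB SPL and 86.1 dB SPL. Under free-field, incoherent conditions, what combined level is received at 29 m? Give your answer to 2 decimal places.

Combined at 3.4 m: 10·log₁₀(10^(86.1/10)+10^(86.1/10)) = 89.110 dB SPL.
Then apply −20·log₁₀(29/3.4) = -18.618 dB → 70.49 dB SPL.

70.49 dB SPL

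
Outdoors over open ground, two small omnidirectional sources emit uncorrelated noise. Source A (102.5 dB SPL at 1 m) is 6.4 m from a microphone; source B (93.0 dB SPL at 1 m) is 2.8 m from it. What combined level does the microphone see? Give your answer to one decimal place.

88.4 dB SPL

At the listener: L_A = 102.5 − 20·log₁₀(6.4) = 86.38 dB; L_B = 93.0 − 20·log₁₀(2.8) = 84.06 dB.
Combined: 10·log₁₀(10^(86.38/10)+10^(84.06/10)) = 88.4 dB SPL.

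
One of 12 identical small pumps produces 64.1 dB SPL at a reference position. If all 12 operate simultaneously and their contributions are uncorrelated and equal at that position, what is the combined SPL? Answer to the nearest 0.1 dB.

74.9 dB SPL

12 equal incoherent sources raise the level by 10·log₁₀(12) = 10.79 dB.
L_total = 64.1 + 10.79 = 74.9 dB SPL.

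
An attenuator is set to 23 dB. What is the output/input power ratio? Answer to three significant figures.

0.00501

Power ratio = 10^(dB/10).
10^(-23/10) = 10^(-2.300) = 0.00501.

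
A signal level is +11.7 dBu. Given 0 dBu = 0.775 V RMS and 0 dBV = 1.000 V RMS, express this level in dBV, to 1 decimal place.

The offset between the scales is 20·log₁₀(0.775/1.000) = −2.214 dB.
So dBV = +11.7 − 2.214 = +9.5 dBV.

+9.5 dBV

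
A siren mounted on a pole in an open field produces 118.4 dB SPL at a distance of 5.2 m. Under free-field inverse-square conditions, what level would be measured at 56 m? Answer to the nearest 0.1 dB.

97.8 dB SPL

For a point source in a free field, ΔL = −20·log₁₀(d₂/d₁).
ΔL = −20·log₁₀(56/5.2) = -20.64 dB, so L₂ = 118.4 + (-20.64) = 97.8 dB SPL.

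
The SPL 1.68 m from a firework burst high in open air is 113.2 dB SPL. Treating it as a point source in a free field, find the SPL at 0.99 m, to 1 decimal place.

Free-field point source: level drops by 20·log₁₀ of the distance ratio.
ΔL = −20·log₁₀(0.99/1.68) = 4.59 dB, so L₂ = 113.2 + (4.59) = 117.8 dB SPL.

117.8 dB SPL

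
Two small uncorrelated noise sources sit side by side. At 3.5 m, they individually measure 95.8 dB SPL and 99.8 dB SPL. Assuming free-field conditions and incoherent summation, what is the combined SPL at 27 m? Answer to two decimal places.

83.51 dB SPL

Combined at 3.5 m: 10·log₁₀(10^(95.8/10)+10^(99.8/10)) = 101.255 dB SPL.
Then apply −20·log₁₀(27/3.5) = -17.746 dB → 83.51 dB SPL.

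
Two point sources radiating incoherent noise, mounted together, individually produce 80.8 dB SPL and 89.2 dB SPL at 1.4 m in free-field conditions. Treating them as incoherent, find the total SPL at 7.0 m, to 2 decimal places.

75.81 dB SPL

Combined at 1.4 m: 10·log₁₀(10^(80.8/10)+10^(89.2/10)) = 89.786 dB SPL.
Then apply −20·log₁₀(7.0/1.4) = -13.979 dB → 75.81 dB SPL.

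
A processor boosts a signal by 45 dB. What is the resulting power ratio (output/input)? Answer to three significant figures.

Power ratio = 10^(dB/10).
10^(45/10) = 10^(4.500) = 31600.

31600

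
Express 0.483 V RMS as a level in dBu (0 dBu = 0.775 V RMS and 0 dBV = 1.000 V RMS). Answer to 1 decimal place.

-4.1 dBu

dBu = 20·log₁₀(V / 0.775 V).
20·log₁₀(0.483/0.775) = -4.1 dBu.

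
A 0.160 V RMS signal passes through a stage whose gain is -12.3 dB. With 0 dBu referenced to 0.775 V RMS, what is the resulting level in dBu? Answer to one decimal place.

Input level: 20·log₁₀(0.160/0.775) = -13.70 dBu.
Output: -13.70 − 12.3 = -26.0 dBu.

-26.0 dBu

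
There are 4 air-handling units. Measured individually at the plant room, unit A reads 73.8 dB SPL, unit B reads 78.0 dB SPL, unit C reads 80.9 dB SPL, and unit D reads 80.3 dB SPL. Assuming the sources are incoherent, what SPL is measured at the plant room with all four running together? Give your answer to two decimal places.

Uncorrelated sources add in intensity (power), not in dB.
L_total = 10·log₁₀(10^(73.8/10) + 10^(78.0/10) + 10^(80.9/10) + 10^(80.3/10)) = 10·log₁₀(317300000) = 85.01 dB SPL.

85.01 dB SPL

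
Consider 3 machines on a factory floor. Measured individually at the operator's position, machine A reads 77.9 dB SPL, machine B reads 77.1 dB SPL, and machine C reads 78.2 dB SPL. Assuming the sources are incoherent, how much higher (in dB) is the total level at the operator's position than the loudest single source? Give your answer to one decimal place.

Add the sources as powers (linear), then convert back to dB:
L_total = 10·log₁₀(10^(77.9/10) + 10^(77.1/10) + 10^(78.2/10)) = 82.53 dB SPL.
Excess over the loudest (78.2 dB): 82.53 − 78.2 = 4.3 dB.

4.3 dB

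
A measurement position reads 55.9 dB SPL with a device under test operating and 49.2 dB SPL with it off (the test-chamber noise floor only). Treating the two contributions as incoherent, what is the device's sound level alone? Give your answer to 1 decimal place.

54.9 dB SPL

Remove the background by subtracting linear intensities:
L_src = 10·log₁₀(10^(55.9/10) − 10^(49.2/10)) = 10·log₁₀(305900) = 54.9 dB SPL.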